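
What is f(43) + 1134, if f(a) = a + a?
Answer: 1220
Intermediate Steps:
f(a) = 2*a
f(43) + 1134 = 2*43 + 1134 = 86 + 1134 = 1220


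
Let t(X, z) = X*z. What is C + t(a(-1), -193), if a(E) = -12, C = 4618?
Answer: 6934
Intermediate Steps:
C + t(a(-1), -193) = 4618 - 12*(-193) = 4618 + 2316 = 6934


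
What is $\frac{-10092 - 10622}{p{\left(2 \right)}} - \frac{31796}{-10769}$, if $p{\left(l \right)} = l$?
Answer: $- \frac{111502737}{10769} \approx -10354.0$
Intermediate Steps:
$\frac{-10092 - 10622}{p{\left(2 \right)}} - \frac{31796}{-10769} = \frac{-10092 - 10622}{2} - \frac{31796}{-10769} = \left(-20714\right) \frac{1}{2} - - \frac{31796}{10769} = -10357 + \frac{31796}{10769} = - \frac{111502737}{10769}$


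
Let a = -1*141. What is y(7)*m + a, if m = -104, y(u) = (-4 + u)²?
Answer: -1077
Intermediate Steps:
a = -141
y(7)*m + a = (-4 + 7)²*(-104) - 141 = 3²*(-104) - 141 = 9*(-104) - 141 = -936 - 141 = -1077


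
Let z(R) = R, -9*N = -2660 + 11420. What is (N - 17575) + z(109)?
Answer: -55318/3 ≈ -18439.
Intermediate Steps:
N = -2920/3 (N = -(-2660 + 11420)/9 = -⅑*8760 = -2920/3 ≈ -973.33)
(N - 17575) + z(109) = (-2920/3 - 17575) + 109 = -55645/3 + 109 = -55318/3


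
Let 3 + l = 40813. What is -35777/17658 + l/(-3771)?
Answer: -95059783/7398702 ≈ -12.848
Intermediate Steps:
l = 40810 (l = -3 + 40813 = 40810)
-35777/17658 + l/(-3771) = -35777/17658 + 40810/(-3771) = -35777*1/17658 + 40810*(-1/3771) = -35777/17658 - 40810/3771 = -95059783/7398702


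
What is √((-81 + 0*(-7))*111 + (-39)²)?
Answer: 3*I*√830 ≈ 86.429*I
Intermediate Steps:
√((-81 + 0*(-7))*111 + (-39)²) = √((-81 + 0)*111 + 1521) = √(-81*111 + 1521) = √(-8991 + 1521) = √(-7470) = 3*I*√830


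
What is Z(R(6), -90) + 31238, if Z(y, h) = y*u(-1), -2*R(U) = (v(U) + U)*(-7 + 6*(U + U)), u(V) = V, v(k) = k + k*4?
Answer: 32408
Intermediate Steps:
v(k) = 5*k (v(k) = k + 4*k = 5*k)
R(U) = -3*U*(-7 + 12*U) (R(U) = -(5*U + U)*(-7 + 6*(U + U))/2 = -6*U*(-7 + 6*(2*U))/2 = -6*U*(-7 + 12*U)/2 = -3*U*(-7 + 12*U))
Z(y, h) = -y (Z(y, h) = y*(-1) = -y)
Z(R(6), -90) + 31238 = -3*6*(7 - 12*6) + 31238 = -3*6*(7 - 72) + 31238 = -3*6*(-65) + 31238 = -1*(-1170) + 31238 = 1170 + 31238 = 32408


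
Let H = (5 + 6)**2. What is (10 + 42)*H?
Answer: 6292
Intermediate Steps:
H = 121 (H = 11**2 = 121)
(10 + 42)*H = (10 + 42)*121 = 52*121 = 6292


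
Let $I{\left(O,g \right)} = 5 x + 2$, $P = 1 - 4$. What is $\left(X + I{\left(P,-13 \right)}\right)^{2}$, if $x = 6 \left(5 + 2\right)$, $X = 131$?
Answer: $117649$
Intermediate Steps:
$x = 42$ ($x = 6 \cdot 7 = 42$)
$P = -3$ ($P = 1 - 4 = -3$)
$I{\left(O,g \right)} = 212$ ($I{\left(O,g \right)} = 5 \cdot 42 + 2 = 210 + 2 = 212$)
$\left(X + I{\left(P,-13 \right)}\right)^{2} = \left(131 + 212\right)^{2} = 343^{2} = 117649$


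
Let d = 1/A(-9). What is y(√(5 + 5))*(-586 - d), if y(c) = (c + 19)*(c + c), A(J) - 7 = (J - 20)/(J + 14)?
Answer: -35210/3 - 66899*√10/3 ≈ -82254.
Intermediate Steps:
A(J) = 7 + (-20 + J)/(14 + J) (A(J) = 7 + (J - 20)/(J + 14) = 7 + (-20 + J)/(14 + J))
y(c) = 2*c*(19 + c) (y(c) = (19 + c)*(2*c) = 2*c*(19 + c))
d = ⅚ (d = 1/(2*(39 + 4*(-9))/(14 - 9)) = 1/(2*(39 - 36)/5) = 1/(2*(⅕)*3) = 1/(6/5) = ⅚ ≈ 0.83333)
y(√(5 + 5))*(-586 - d) = (2*√(5 + 5)*(19 + √(5 + 5)))*(-586 - 1*⅚) = (2*√10*(19 + √10))*(-586 - ⅚) = (2*√10*(19 + √10))*(-3521/6) = -3521*√10*(19 + √10)/3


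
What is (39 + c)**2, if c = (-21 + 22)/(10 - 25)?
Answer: 341056/225 ≈ 1515.8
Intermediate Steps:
c = -1/15 (c = 1/(-15) = 1*(-1/15) = -1/15 ≈ -0.066667)
(39 + c)**2 = (39 - 1/15)**2 = (584/15)**2 = 341056/225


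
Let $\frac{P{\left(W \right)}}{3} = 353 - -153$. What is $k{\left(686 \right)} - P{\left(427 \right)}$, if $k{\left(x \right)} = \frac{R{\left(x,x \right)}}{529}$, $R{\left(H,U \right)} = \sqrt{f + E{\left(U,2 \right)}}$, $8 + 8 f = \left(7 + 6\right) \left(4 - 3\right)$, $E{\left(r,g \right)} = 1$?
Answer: $-1518 + \frac{\sqrt{26}}{2116} \approx -1518.0$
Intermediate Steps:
$f = \frac{5}{8}$ ($f = -1 + \frac{\left(7 + 6\right) \left(4 - 3\right)}{8} = -1 + \frac{13 \cdot 1}{8} = -1 + \frac{1}{8} \cdot 13 = -1 + \frac{13}{8} = \frac{5}{8} \approx 0.625$)
$R{\left(H,U \right)} = \frac{\sqrt{26}}{4}$ ($R{\left(H,U \right)} = \sqrt{\frac{5}{8} + 1} = \sqrt{\frac{13}{8}} = \frac{\sqrt{26}}{4}$)
$k{\left(x \right)} = \frac{\sqrt{26}}{2116}$ ($k{\left(x \right)} = \frac{\frac{1}{4} \sqrt{26}}{529} = \frac{\sqrt{26}}{4} \cdot \frac{1}{529} = \frac{\sqrt{26}}{2116}$)
$P{\left(W \right)} = 1518$ ($P{\left(W \right)} = 3 \left(353 - -153\right) = 3 \left(353 + 153\right) = 3 \cdot 506 = 1518$)
$k{\left(686 \right)} - P{\left(427 \right)} = \frac{\sqrt{26}}{2116} - 1518 = -1518 + \frac{\sqrt{26}}{2116}$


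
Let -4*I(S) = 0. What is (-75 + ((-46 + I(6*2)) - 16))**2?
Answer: 18769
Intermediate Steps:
I(S) = 0 (I(S) = -1/4*0 = 0)
(-75 + ((-46 + I(6*2)) - 16))**2 = (-75 + ((-46 + 0) - 16))**2 = (-75 + (-46 - 16))**2 = (-75 - 62)**2 = (-137)**2 = 18769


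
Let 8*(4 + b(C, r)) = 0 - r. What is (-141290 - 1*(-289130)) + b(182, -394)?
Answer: 591541/4 ≈ 1.4789e+5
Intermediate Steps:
b(C, r) = -4 - r/8 (b(C, r) = -4 + (0 - r)/8 = -4 + (-r)/8 = -4 - r/8)
(-141290 - 1*(-289130)) + b(182, -394) = (-141290 - 1*(-289130)) + (-4 - ⅛*(-394)) = (-141290 + 289130) + (-4 + 197/4) = 147840 + 181/4 = 591541/4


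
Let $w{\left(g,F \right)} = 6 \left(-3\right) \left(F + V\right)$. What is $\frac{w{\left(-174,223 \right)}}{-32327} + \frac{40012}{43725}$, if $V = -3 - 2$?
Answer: $\frac{1465044824}{1413498075} \approx 1.0365$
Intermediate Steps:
$V = -5$ ($V = -3 - 2 = -5$)
$w{\left(g,F \right)} = 90 - 18 F$ ($w{\left(g,F \right)} = 6 \left(-3\right) \left(F - 5\right) = - 18 \left(-5 + F\right) = 90 - 18 F$)
$\frac{w{\left(-174,223 \right)}}{-32327} + \frac{40012}{43725} = \frac{90 - 4014}{-32327} + \frac{40012}{43725} = \left(90 - 4014\right) \left(- \frac{1}{32327}\right) + 40012 \cdot \frac{1}{43725} = \left(-3924\right) \left(- \frac{1}{32327}\right) + \frac{40012}{43725} = \frac{3924}{32327} + \frac{40012}{43725} = \frac{1465044824}{1413498075}$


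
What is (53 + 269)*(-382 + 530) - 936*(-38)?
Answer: 83224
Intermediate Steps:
(53 + 269)*(-382 + 530) - 936*(-38) = 322*148 + 35568 = 47656 + 35568 = 83224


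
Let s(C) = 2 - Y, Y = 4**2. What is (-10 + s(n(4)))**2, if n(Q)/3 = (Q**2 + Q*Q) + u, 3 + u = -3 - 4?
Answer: 576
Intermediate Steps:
u = -10 (u = -3 + (-3 - 4) = -3 - 7 = -10)
Y = 16
n(Q) = -30 + 6*Q**2 (n(Q) = 3*((Q**2 + Q*Q) - 10) = 3*((Q**2 + Q**2) - 10) = 3*(2*Q**2 - 10) = 3*(-10 + 2*Q**2) = -30 + 6*Q**2)
s(C) = -14 (s(C) = 2 - 1*16 = 2 - 16 = -14)
(-10 + s(n(4)))**2 = (-10 - 14)**2 = (-24)**2 = 576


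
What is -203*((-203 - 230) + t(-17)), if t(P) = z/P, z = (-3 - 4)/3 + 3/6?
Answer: 8963465/102 ≈ 87877.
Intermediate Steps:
z = -11/6 (z = -7*1/3 + 3*(1/6) = -7/3 + 1/2 = -11/6 ≈ -1.8333)
t(P) = -11/(6*P)
-203*((-203 - 230) + t(-17)) = -203*((-203 - 230) - 11/6/(-17)) = -203*(-433 - 11/6*(-1/17)) = -203*(-433 + 11/102) = -203*(-44155/102) = 8963465/102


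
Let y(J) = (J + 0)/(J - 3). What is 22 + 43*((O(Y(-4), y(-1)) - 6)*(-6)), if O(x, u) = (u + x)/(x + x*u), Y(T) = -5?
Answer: 34348/25 ≈ 1373.9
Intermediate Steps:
y(J) = J/(-3 + J)
O(x, u) = (u + x)/(x + u*x)
22 + 43*((O(Y(-4), y(-1)) - 6)*(-6)) = 22 + 43*(((-1/(-3 - 1) - 5)/((-5)*(1 - 1/(-3 - 1))) - 6)*(-6)) = 22 + 43*((-(-1/(-4) - 5)/(5*(1 - 1/(-4))) - 6)*(-6)) = 22 + 43*((-(-1*(-1/4) - 5)/(5*(1 - 1*(-1/4))) - 6)*(-6)) = 22 + 43*((-(1/4 - 5)/(5*(1 + 1/4)) - 6)*(-6)) = 22 + 43*((-1/5*(-19/4)/5/4 - 6)*(-6)) = 22 + 43*((-1/5*4/5*(-19/4) - 6)*(-6)) = 22 + 43*((19/25 - 6)*(-6)) = 22 + 43*(-131/25*(-6)) = 22 + 43*(786/25) = 22 + 33798/25 = 34348/25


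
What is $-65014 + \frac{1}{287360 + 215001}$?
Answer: $- \frac{32660498053}{502361} \approx -65014.0$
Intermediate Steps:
$-65014 + \frac{1}{287360 + 215001} = -65014 + \frac{1}{502361} = - \frac{32660498053}{502361}$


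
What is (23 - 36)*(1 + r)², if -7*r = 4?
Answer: -117/49 ≈ -2.3878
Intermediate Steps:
r = -4/7 (r = -⅐*4 = -4/7 ≈ -0.57143)
(23 - 36)*(1 + r)² = (23 - 36)*(1 - 4/7)² = -13*(3/7)² = -13*9/49 = -117/49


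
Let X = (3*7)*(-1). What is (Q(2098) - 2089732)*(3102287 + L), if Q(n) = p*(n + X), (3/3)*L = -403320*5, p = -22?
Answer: -2318404247662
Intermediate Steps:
X = -21 (X = 21*(-1) = -21)
L = -2016600 (L = -403320*5 = -2016600)
Q(n) = 462 - 22*n (Q(n) = -22*(n - 21) = -22*(-21 + n) = 462 - 22*n)
(Q(2098) - 2089732)*(3102287 + L) = ((462 - 22*2098) - 2089732)*(3102287 - 2016600) = ((462 - 46156) - 2089732)*1085687 = (-45694 - 2089732)*1085687 = -2135426*1085687 = -2318404247662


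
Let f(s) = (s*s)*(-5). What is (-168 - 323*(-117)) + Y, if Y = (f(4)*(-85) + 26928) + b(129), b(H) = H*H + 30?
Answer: 88022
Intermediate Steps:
f(s) = -5*s² (f(s) = s²*(-5) = -5*s²)
b(H) = 30 + H² (b(H) = H² + 30 = 30 + H²)
Y = 50399 (Y = (-5*4²*(-85) + 26928) + (30 + 129²) = (-5*16*(-85) + 26928) + (30 + 16641) = (-80*(-85) + 26928) + 16671 = (6800 + 26928) + 16671 = 33728 + 16671 = 50399)
(-168 - 323*(-117)) + Y = (-168 - 323*(-117)) + 50399 = (-168 + 37791) + 50399 = 37623 + 50399 = 88022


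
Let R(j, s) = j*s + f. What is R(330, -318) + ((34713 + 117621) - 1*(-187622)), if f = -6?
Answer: 235010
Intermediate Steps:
R(j, s) = -6 + j*s (R(j, s) = j*s - 6 = -6 + j*s)
R(330, -318) + ((34713 + 117621) - 1*(-187622)) = (-6 + 330*(-318)) + ((34713 + 117621) - 1*(-187622)) = (-6 - 104940) + (152334 + 187622) = -104946 + 339956 = 235010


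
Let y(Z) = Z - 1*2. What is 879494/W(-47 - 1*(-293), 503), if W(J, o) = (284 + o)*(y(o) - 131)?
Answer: 439747/145595 ≈ 3.0203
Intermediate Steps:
y(Z) = -2 + Z (y(Z) = Z - 2 = -2 + Z)
W(J, o) = (-133 + o)*(284 + o) (W(J, o) = (284 + o)*((-2 + o) - 131) = (284 + o)*(-133 + o) = (-133 + o)*(284 + o))
879494/W(-47 - 1*(-293), 503) = 879494/(-37772 + 503² + 151*503) = 879494/(-37772 + 253009 + 75953) = 879494/291190 = 879494*(1/291190) = 439747/145595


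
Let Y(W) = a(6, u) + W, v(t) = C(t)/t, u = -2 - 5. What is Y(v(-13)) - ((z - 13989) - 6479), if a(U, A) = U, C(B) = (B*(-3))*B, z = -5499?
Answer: 26012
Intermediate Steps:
C(B) = -3*B² (C(B) = (-3*B)*B = -3*B²)
u = -7
v(t) = -3*t (v(t) = (-3*t²)/t = -3*t)
Y(W) = 6 + W
Y(v(-13)) - ((z - 13989) - 6479) = (6 - 3*(-13)) - ((-5499 - 13989) - 6479) = (6 + 39) - (-19488 - 6479) = 45 - 1*(-25967) = 45 + 25967 = 26012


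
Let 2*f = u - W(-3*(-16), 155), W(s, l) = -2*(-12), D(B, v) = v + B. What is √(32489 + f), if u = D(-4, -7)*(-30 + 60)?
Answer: 2*√8078 ≈ 179.76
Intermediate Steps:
D(B, v) = B + v
W(s, l) = 24
u = -330 (u = (-4 - 7)*(-30 + 60) = -11*30 = -330)
f = -177 (f = (-330 - 1*24)/2 = (-330 - 24)/2 = (½)*(-354) = -177)
√(32489 + f) = √(32489 - 177) = √32312 = 2*√8078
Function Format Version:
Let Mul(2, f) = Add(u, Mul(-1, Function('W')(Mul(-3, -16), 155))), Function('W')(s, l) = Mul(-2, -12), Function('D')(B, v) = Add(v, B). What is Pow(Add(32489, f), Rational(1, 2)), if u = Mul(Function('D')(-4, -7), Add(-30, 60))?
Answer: Mul(2, Pow(8078, Rational(1, 2))) ≈ 179.76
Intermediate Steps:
Function('D')(B, v) = Add(B, v)
Function('W')(s, l) = 24
u = -330 (u = Mul(Add(-4, -7), Add(-30, 60)) = Mul(-11, 30) = -330)
f = -177 (f = Mul(Rational(1, 2), Add(-330, Mul(-1, 24))) = Mul(Rational(1, 2), Add(-330, -24)) = Mul(Rational(1, 2), -354) = -177)
Pow(Add(32489, f), Rational(1, 2)) = Pow(Add(32489, -177), Rational(1, 2)) = Pow(32312, Rational(1, 2)) = Mul(2, Pow(8078, Rational(1, 2)))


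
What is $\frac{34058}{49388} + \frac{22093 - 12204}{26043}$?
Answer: $\frac{687685213}{643105842} \approx 1.0693$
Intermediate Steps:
$\frac{34058}{49388} + \frac{22093 - 12204}{26043} = 34058 \cdot \frac{1}{49388} + 9889 \cdot \frac{1}{26043} = \frac{17029}{24694} + \frac{9889}{26043} = \frac{687685213}{643105842}$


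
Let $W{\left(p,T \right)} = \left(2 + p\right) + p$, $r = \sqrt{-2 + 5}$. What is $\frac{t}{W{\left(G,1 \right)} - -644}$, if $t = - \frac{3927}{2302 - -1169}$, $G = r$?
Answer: $- \frac{422807}{241410364} + \frac{1309 \sqrt{3}}{241410364} \approx -0.001742$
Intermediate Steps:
$r = \sqrt{3} \approx 1.732$
$G = \sqrt{3} \approx 1.732$
$W{\left(p,T \right)} = 2 + 2 p$
$t = - \frac{1309}{1157}$ ($t = - \frac{3927}{2302 + 1169} = - \frac{3927}{3471} = \left(-3927\right) \frac{1}{3471} = - \frac{1309}{1157} \approx -1.1314$)
$\frac{t}{W{\left(G,1 \right)} - -644} = - \frac{1309}{1157 \left(\left(2 + 2 \sqrt{3}\right) - -644\right)} = - \frac{1309}{1157 \left(\left(2 + 2 \sqrt{3}\right) + 644\right)} = - \frac{1309}{1157 \left(646 + 2 \sqrt{3}\right)}$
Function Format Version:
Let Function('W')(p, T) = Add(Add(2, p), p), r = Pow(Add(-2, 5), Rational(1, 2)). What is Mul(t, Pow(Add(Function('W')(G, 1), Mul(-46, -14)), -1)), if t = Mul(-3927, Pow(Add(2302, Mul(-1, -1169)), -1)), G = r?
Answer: Add(Rational(-422807, 241410364), Mul(Rational(1309, 241410364), Pow(3, Rational(1, 2)))) ≈ -0.0017420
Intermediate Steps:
r = Pow(3, Rational(1, 2)) ≈ 1.7320
G = Pow(3, Rational(1, 2)) ≈ 1.7320
Function('W')(p, T) = Add(2, Mul(2, p))
t = Rational(-1309, 1157) (t = Mul(-3927, Pow(Add(2302, 1169), -1)) = Mul(-3927, Pow(3471, -1)) = Mul(-3927, Rational(1, 3471)) = Rational(-1309, 1157) ≈ -1.1314)
Mul(t, Pow(Add(Function('W')(G, 1), Mul(-46, -14)), -1)) = Mul(Rational(-1309, 1157), Pow(Add(Add(2, Mul(2, Pow(3, Rational(1, 2)))), Mul(-46, -14)), -1)) = Mul(Rational(-1309, 1157), Pow(Add(Add(2, Mul(2, Pow(3, Rational(1, 2)))), 644), -1)) = Mul(Rational(-1309, 1157), Pow(Add(646, Mul(2, Pow(3, Rational(1, 2)))), -1))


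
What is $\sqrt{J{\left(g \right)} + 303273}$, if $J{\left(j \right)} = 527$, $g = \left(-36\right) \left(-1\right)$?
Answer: $70 \sqrt{62} \approx 551.18$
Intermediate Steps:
$g = 36$
$\sqrt{J{\left(g \right)} + 303273} = \sqrt{527 + 303273} = \sqrt{303800} = 70 \sqrt{62}$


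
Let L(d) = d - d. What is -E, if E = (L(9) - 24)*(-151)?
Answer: -3624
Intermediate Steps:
L(d) = 0
E = 3624 (E = (0 - 24)*(-151) = -24*(-151) = 3624)
-E = -1*3624 = -3624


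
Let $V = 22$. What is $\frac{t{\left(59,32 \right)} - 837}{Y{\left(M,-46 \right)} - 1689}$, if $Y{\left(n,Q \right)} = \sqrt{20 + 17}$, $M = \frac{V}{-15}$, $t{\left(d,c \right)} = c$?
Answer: $\frac{1359645}{2852684} + \frac{805 \sqrt{37}}{2852684} \approx 0.47834$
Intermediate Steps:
$M = - \frac{22}{15}$ ($M = \frac{22}{-15} = 22 \left(- \frac{1}{15}\right) = - \frac{22}{15} \approx -1.4667$)
$Y{\left(n,Q \right)} = \sqrt{37}$
$\frac{t{\left(59,32 \right)} - 837}{Y{\left(M,-46 \right)} - 1689} = \frac{32 - 837}{\sqrt{37} - 1689} = - \frac{805}{\sqrt{37} - 1689} = - \frac{805}{-1689 + \sqrt{37}}$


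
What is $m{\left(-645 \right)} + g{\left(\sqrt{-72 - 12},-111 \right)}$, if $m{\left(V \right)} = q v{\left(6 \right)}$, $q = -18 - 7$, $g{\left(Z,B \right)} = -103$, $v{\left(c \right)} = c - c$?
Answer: $-103$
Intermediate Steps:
$v{\left(c \right)} = 0$
$q = -25$ ($q = -18 - 7 = -25$)
$m{\left(V \right)} = 0$ ($m{\left(V \right)} = \left(-25\right) 0 = 0$)
$m{\left(-645 \right)} + g{\left(\sqrt{-72 - 12},-111 \right)} = 0 - 103 = -103$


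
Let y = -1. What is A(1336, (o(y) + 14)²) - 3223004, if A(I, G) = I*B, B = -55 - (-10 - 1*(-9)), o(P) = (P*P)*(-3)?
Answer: -3295148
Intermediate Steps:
o(P) = -3*P² (o(P) = P²*(-3) = -3*P²)
B = -54 (B = -55 - (-10 + 9) = -55 - 1*(-1) = -55 + 1 = -54)
A(I, G) = -54*I (A(I, G) = I*(-54) = -54*I)
A(1336, (o(y) + 14)²) - 3223004 = -54*1336 - 3223004 = -72144 - 3223004 = -3295148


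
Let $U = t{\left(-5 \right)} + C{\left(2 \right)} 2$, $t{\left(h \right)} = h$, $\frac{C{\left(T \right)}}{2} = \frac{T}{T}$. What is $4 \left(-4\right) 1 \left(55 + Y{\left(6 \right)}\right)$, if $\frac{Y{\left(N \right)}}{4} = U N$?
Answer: $-496$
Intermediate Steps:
$C{\left(T \right)} = 2$ ($C{\left(T \right)} = 2 \frac{T}{T} = 2 \cdot 1 = 2$)
$U = -1$ ($U = -5 + 2 \cdot 2 = -5 + 4 = -1$)
$Y{\left(N \right)} = - 4 N$ ($Y{\left(N \right)} = 4 \left(- N\right) = - 4 N$)
$4 \left(-4\right) 1 \left(55 + Y{\left(6 \right)}\right) = 4 \left(-4\right) 1 \left(55 - 24\right) = \left(-16\right) 1 \left(55 - 24\right) = \left(-16\right) 31 = -496$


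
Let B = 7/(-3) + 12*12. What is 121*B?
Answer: 51425/3 ≈ 17142.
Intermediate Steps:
B = 425/3 (B = 7*(-⅓) + 144 = -7/3 + 144 = 425/3 ≈ 141.67)
121*B = 121*(425/3) = 51425/3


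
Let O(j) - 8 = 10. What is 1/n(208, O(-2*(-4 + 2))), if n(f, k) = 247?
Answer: 1/247 ≈ 0.0040486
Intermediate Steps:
O(j) = 18 (O(j) = 8 + 10 = 18)
1/n(208, O(-2*(-4 + 2))) = 1/247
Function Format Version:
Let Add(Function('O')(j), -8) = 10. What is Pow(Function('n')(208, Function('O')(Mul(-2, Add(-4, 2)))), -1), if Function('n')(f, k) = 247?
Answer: Rational(1, 247) ≈ 0.0040486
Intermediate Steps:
Function('O')(j) = 18 (Function('O')(j) = Add(8, 10) = 18)
Pow(Function('n')(208, Function('O')(Mul(-2, Add(-4, 2)))), -1) = Pow(247, -1) = Rational(1, 247)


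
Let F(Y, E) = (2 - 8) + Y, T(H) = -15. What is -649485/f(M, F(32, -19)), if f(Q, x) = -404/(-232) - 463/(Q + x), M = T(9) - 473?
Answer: -4350900015/18379 ≈ -2.3673e+5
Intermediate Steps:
M = -488 (M = -15 - 473 = -488)
F(Y, E) = -6 + Y
f(Q, x) = 101/58 - 463/(Q + x) (f(Q, x) = -404*(-1/232) - 463/(Q + x) = 101/58 - 463/(Q + x))
-649485/f(M, F(32, -19)) = -649485*58*(-488 + (-6 + 32))/(-26854 + 101*(-488) + 101*(-6 + 32)) = -649485*58*(-488 + 26)/(-26854 - 49288 + 101*26) = -649485*(-26796/(-26854 - 49288 + 2626)) = -649485/((1/58)*(-1/462)*(-73516)) = -649485/18379/6699 = -649485*6699/18379 = -4350900015/18379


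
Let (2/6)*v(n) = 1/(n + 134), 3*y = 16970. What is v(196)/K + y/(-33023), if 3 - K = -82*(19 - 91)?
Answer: -3671831923/21435559530 ≈ -0.17130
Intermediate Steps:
y = 16970/3 (y = (⅓)*16970 = 16970/3 ≈ 5656.7)
v(n) = 3/(134 + n) (v(n) = 3/(n + 134) = 3/(134 + n))
K = -5901 (K = 3 - (-82)*(19 - 91) = 3 - (-82)*(-72) = 3 - 1*5904 = 3 - 5904 = -5901)
v(196)/K + y/(-33023) = (3/(134 + 196))/(-5901) + (16970/3)/(-33023) = (3/330)*(-1/5901) + (16970/3)*(-1/33023) = (3*(1/330))*(-1/5901) - 16970/99069 = (1/110)*(-1/5901) - 16970/99069 = -1/649110 - 16970/99069 = -3671831923/21435559530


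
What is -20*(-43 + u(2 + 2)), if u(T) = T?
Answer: 780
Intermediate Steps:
-20*(-43 + u(2 + 2)) = -20*(-43 + (2 + 2)) = -20*(-43 + 4) = -20*(-39) = 780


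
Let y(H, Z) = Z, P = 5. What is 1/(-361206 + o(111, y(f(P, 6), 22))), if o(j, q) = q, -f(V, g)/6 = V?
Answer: -1/361184 ≈ -2.7687e-6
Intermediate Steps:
f(V, g) = -6*V
1/(-361206 + o(111, y(f(P, 6), 22))) = 1/(-361206 + 22) = 1/(-361184) = -1/361184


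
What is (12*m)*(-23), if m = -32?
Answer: 8832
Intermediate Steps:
(12*m)*(-23) = (12*(-32))*(-23) = -384*(-23) = 8832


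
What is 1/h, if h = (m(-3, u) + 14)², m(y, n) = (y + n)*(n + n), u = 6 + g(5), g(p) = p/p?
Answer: 1/4900 ≈ 0.00020408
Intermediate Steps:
g(p) = 1
u = 7 (u = 6 + 1 = 7)
m(y, n) = 2*n*(n + y) (m(y, n) = (n + y)*(2*n) = 2*n*(n + y))
h = 4900 (h = (2*7*(7 - 3) + 14)² = (2*7*4 + 14)² = (56 + 14)² = 70² = 4900)
1/h = 1/4900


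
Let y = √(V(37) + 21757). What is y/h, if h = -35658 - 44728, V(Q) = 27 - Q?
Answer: -√21747/80386 ≈ -0.0018345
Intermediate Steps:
y = √21747 (y = √((27 - 1*37) + 21757) = √((27 - 37) + 21757) = √(-10 + 21757) = √21747 ≈ 147.47)
h = -80386
y/h = √21747/(-80386) = √21747*(-1/80386) = -√21747/80386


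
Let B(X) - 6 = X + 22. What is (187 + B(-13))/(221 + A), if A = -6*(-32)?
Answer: 202/413 ≈ 0.48910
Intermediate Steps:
B(X) = 28 + X (B(X) = 6 + (X + 22) = 6 + (22 + X) = 28 + X)
A = 192
(187 + B(-13))/(221 + A) = (187 + (28 - 13))/(221 + 192) = (187 + 15)/413 = 202*(1/413) = 202/413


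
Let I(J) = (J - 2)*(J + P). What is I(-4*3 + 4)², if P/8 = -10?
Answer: 774400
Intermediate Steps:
P = -80 (P = 8*(-10) = -80)
I(J) = (-80 + J)*(-2 + J) (I(J) = (J - 2)*(J - 80) = (-2 + J)*(-80 + J) = (-80 + J)*(-2 + J))
I(-4*3 + 4)² = (160 + (-4*3 + 4)² - 82*(-4*3 + 4))² = (160 + (-12 + 4)² - 82*(-12 + 4))² = (160 + (-8)² - 82*(-8))² = (160 + 64 + 656)² = 880² = 774400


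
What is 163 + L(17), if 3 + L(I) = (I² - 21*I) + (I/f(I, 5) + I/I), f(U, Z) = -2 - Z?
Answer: 634/7 ≈ 90.571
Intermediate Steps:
L(I) = -2 + I² - 148*I/7 (L(I) = -3 + ((I² - 21*I) + (I/(-2 - 1*5) + I/I)) = -3 + ((I² - 21*I) + (I/(-2 - 5) + 1)) = -3 + ((I² - 21*I) + (I/(-7) + 1)) = -3 + ((I² - 21*I) + (I*(-⅐) + 1)) = -3 + ((I² - 21*I) + (-I/7 + 1)) = -3 + ((I² - 21*I) + (1 - I/7)) = -3 + (1 + I² - 148*I/7) = -2 + I² - 148*I/7)
163 + L(17) = 163 + (-2 + 17² - 148/7*17) = 163 + (-2 + 289 - 2516/7) = 163 - 507/7 = 634/7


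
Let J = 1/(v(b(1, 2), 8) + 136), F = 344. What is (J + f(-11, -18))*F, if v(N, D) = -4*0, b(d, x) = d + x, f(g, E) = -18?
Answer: -105221/17 ≈ -6189.5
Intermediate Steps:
v(N, D) = 0
J = 1/136 (J = 1/(0 + 136) = 1/136 ≈ 0.0073529)
(J + f(-11, -18))*F = (1/136 - 18)*344 = -2447/136*344 = -105221/17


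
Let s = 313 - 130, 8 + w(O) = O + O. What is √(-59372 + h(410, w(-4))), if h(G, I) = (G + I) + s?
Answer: I*√58795 ≈ 242.48*I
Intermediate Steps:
w(O) = -8 + 2*O (w(O) = -8 + (O + O) = -8 + 2*O)
s = 183
h(G, I) = 183 + G + I (h(G, I) = (G + I) + 183 = 183 + G + I)
√(-59372 + h(410, w(-4))) = √(-59372 + (183 + 410 + (-8 + 2*(-4)))) = √(-59372 + (183 + 410 + (-8 - 8))) = √(-59372 + (183 + 410 - 16)) = √(-59372 + 577) = √(-58795) = I*√58795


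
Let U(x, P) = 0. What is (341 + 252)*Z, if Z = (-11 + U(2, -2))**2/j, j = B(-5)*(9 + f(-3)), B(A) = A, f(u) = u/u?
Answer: -71753/50 ≈ -1435.1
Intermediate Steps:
f(u) = 1
j = -50 (j = -5*(9 + 1) = -5*10 = -50)
Z = -121/50 (Z = (-11 + 0)**2/(-50) = (-11)**2*(-1/50) = 121*(-1/50) = -121/50 ≈ -2.4200)
(341 + 252)*Z = (341 + 252)*(-121/50) = 593*(-121/50) = -71753/50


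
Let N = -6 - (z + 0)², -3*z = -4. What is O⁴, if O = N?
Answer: 24010000/6561 ≈ 3659.5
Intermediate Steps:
z = 4/3 (z = -⅓*(-4) = 4/3 ≈ 1.3333)
N = -70/9 (N = -6 - (4/3 + 0)² = -6 - (4/3)² = -6 - 1*16/9 = -6 - 16/9 = -70/9 ≈ -7.7778)
O = -70/9 ≈ -7.7778
O⁴ = (-70/9)⁴ = 24010000/6561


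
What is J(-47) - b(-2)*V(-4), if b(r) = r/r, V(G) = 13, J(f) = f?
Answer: -60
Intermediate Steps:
b(r) = 1
J(-47) - b(-2)*V(-4) = -47 - 13 = -60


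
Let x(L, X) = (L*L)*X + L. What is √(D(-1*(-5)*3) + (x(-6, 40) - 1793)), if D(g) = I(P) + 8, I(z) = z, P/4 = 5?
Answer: I*√331 ≈ 18.193*I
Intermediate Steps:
P = 20 (P = 4*5 = 20)
x(L, X) = L + X*L² (x(L, X) = L²*X + L = X*L² + L = L + X*L²)
D(g) = 28 (D(g) = 20 + 8 = 28)
√(D(-1*(-5)*3) + (x(-6, 40) - 1793)) = √(28 + (-6*(1 - 6*40) - 1793)) = √(28 + (-6*(1 - 240) - 1793)) = √(28 + (-6*(-239) - 1793)) = √(28 + (1434 - 1793)) = √(28 - 359) = √(-331) = I*√331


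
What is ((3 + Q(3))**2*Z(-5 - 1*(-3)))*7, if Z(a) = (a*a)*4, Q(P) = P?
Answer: 4032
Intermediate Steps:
Z(a) = 4*a**2 (Z(a) = a**2*4 = 4*a**2)
((3 + Q(3))**2*Z(-5 - 1*(-3)))*7 = ((3 + 3)**2*(4*(-5 - 1*(-3))**2))*7 = (6**2*(4*(-5 + 3)**2))*7 = (36*(4*(-2)**2))*7 = (36*(4*4))*7 = (36*16)*7 = 576*7 = 4032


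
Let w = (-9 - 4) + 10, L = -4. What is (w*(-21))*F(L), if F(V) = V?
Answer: -252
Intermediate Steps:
w = -3 (w = -13 + 10 = -3)
(w*(-21))*F(L) = -3*(-21)*(-4) = 63*(-4) = -252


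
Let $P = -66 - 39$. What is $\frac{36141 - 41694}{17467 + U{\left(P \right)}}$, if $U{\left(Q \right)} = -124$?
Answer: $- \frac{617}{1927} \approx -0.32019$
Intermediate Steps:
$P = -105$
$\frac{36141 - 41694}{17467 + U{\left(P \right)}} = \frac{36141 - 41694}{17467 - 124} = - \frac{5553}{17343} = \left(-5553\right) \frac{1}{17343} = - \frac{617}{1927}$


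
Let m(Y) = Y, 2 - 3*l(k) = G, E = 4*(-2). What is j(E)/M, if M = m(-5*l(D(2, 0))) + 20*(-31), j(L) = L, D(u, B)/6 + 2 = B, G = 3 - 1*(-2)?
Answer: 8/615 ≈ 0.013008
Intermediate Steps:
G = 5 (G = 3 + 2 = 5)
E = -8
D(u, B) = -12 + 6*B
l(k) = -1 (l(k) = 2/3 - 1/3*5 = 2/3 - 5/3 = -1)
M = -615 (M = -5*(-1) + 20*(-31) = 5 - 620 = -615)
j(E)/M = -8/(-615) = -8*(-1/615) = 8/615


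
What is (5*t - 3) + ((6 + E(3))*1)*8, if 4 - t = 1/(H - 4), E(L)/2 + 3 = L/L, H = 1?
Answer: 104/3 ≈ 34.667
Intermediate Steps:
E(L) = -4 (E(L) = -6 + 2*(L/L) = -6 + 2*1 = -6 + 2 = -4)
t = 13/3 (t = 4 - 1/(1 - 4) = 4 - 1/(-3) = 4 - 1*(-1/3) = 4 + 1/3 = 13/3 ≈ 4.3333)
(5*t - 3) + ((6 + E(3))*1)*8 = (5*(13/3) - 3) + ((6 - 4)*1)*8 = (65/3 - 3) + (2*1)*8 = 56/3 + 2*8 = 56/3 + 16 = 104/3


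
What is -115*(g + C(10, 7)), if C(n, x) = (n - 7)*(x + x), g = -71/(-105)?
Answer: -103063/21 ≈ -4907.8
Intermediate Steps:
g = 71/105 (g = -71*(-1/105) = 71/105 ≈ 0.67619)
C(n, x) = 2*x*(-7 + n) (C(n, x) = (-7 + n)*(2*x) = 2*x*(-7 + n))
-115*(g + C(10, 7)) = -115*(71/105 + 2*7*(-7 + 10)) = -115*(71/105 + 2*7*3) = -115*(71/105 + 42) = -115*4481/105 = -103063/21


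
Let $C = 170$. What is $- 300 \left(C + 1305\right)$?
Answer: $-442500$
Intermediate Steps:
$- 300 \left(C + 1305\right) = - 300 \left(170 + 1305\right) = \left(-300\right) 1475 = -442500$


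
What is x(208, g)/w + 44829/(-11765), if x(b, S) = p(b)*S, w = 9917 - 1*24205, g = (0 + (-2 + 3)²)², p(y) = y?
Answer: -40185242/10506145 ≈ -3.8249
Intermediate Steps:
g = 1 (g = (0 + 1²)² = (0 + 1)² = 1² = 1)
w = -14288 (w = 9917 - 24205 = -14288)
x(b, S) = S*b (x(b, S) = b*S = S*b)
x(208, g)/w + 44829/(-11765) = (1*208)/(-14288) + 44829/(-11765) = 208*(-1/14288) + 44829*(-1/11765) = -13/893 - 44829/11765 = -40185242/10506145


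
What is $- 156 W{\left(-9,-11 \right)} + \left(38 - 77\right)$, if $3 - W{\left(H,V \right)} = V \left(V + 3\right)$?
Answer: $13221$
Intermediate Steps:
$W{\left(H,V \right)} = 3 - V \left(3 + V\right)$ ($W{\left(H,V \right)} = 3 - V \left(V + 3\right) = 3 - V \left(3 + V\right)$)
$- 156 W{\left(-9,-11 \right)} + \left(38 - 77\right) = - 156 \left(3 - \left(-11\right)^{2} - -33\right) + \left(38 - 77\right) = - 156 \left(3 - 121 + 33\right) - 39 = \left(-156\right) \left(-85\right) - 39 = 13260 - 39 = 13221$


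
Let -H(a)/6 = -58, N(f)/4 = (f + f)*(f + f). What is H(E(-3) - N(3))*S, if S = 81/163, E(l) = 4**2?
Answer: 28188/163 ≈ 172.93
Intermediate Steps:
E(l) = 16
N(f) = 16*f**2 (N(f) = 4*((f + f)*(f + f)) = 4*((2*f)*(2*f)) = 4*(4*f**2) = 16*f**2)
H(a) = 348 (H(a) = -6*(-58) = 348)
S = 81/163 (S = 81*(1/163) = 81/163 ≈ 0.49693)
H(E(-3) - N(3))*S = 348*(81/163) = 28188/163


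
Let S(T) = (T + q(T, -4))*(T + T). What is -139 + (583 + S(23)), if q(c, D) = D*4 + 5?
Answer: 996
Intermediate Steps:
q(c, D) = 5 + 4*D (q(c, D) = 4*D + 5 = 5 + 4*D)
S(T) = 2*T*(-11 + T) (S(T) = (T + (5 + 4*(-4)))*(T + T) = (T + (5 - 16))*(2*T) = (T - 11)*(2*T) = (-11 + T)*(2*T) = 2*T*(-11 + T))
-139 + (583 + S(23)) = -139 + (583 + 2*23*(-11 + 23)) = -139 + (583 + 2*23*12) = -139 + (583 + 552) = -139 + 1135 = 996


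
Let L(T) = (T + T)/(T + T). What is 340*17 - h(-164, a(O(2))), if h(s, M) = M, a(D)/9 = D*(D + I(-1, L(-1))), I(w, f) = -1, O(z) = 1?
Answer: 5780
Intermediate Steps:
L(T) = 1 (L(T) = (2*T)/((2*T)) = (2*T)*(1/(2*T)) = 1)
a(D) = 9*D*(-1 + D) (a(D) = 9*(D*(D - 1)) = 9*(D*(-1 + D)) = 9*D*(-1 + D))
340*17 - h(-164, a(O(2))) = 340*17 - 9*(-1 + 1) = 5780 - 9*0 = 5780 - 1*0 = 5780 + 0 = 5780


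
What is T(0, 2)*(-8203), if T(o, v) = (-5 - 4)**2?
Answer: -664443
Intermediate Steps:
T(o, v) = 81 (T(o, v) = (-9)**2 = 81)
T(0, 2)*(-8203) = 81*(-8203) = -664443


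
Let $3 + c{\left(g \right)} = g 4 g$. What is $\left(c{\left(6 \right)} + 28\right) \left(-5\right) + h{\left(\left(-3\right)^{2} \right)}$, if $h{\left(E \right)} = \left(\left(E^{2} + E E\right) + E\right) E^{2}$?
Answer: $13006$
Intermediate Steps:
$c{\left(g \right)} = -3 + 4 g^{2}$ ($c{\left(g \right)} = -3 + g 4 g = -3 + 4 g g = -3 + 4 g^{2}$)
$h{\left(E \right)} = E^{2} \left(E + 2 E^{2}\right)$ ($h{\left(E \right)} = \left(\left(E^{2} + E^{2}\right) + E\right) E^{2} = \left(2 E^{2} + E\right) E^{2} = \left(E + 2 E^{2}\right) E^{2} = E^{2} \left(E + 2 E^{2}\right)$)
$\left(c{\left(6 \right)} + 28\right) \left(-5\right) + h{\left(\left(-3\right)^{2} \right)} = \left(\left(-3 + 4 \cdot 6^{2}\right) + 28\right) \left(-5\right) + \left(\left(-3\right)^{2}\right)^{3} \left(1 + 2 \left(-3\right)^{2}\right) = \left(\left(-3 + 4 \cdot 36\right) + 28\right) \left(-5\right) + 9^{3} \left(1 + 2 \cdot 9\right) = \left(\left(-3 + 144\right) + 28\right) \left(-5\right) + 729 \left(1 + 18\right) = \left(141 + 28\right) \left(-5\right) + 729 \cdot 19 = 169 \left(-5\right) + 13851 = -845 + 13851 = 13006$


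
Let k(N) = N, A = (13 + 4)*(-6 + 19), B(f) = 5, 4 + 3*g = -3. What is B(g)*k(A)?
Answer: 1105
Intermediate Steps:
g = -7/3 (g = -4/3 + (⅓)*(-3) = -4/3 - 1 = -7/3 ≈ -2.3333)
A = 221 (A = 17*13 = 221)
B(g)*k(A) = 5*221 = 1105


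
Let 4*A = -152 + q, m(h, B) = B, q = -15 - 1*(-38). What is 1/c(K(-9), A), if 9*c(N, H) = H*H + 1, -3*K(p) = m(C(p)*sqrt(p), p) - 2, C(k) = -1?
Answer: 144/16657 ≈ 0.0086450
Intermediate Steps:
q = 23 (q = -15 + 38 = 23)
K(p) = 2/3 - p/3 (K(p) = -(p - 2)/3 = -(-2 + p)/3 = 2/3 - p/3)
A = -129/4 (A = (-152 + 23)/4 = (1/4)*(-129) = -129/4 ≈ -32.250)
c(N, H) = 1/9 + H**2/9 (c(N, H) = (H*H + 1)/9 = (H**2 + 1)/9 = (1 + H**2)/9 = 1/9 + H**2/9)
1/c(K(-9), A) = 1/(1/9 + (-129/4)**2/9) = 1/(1/9 + (1/9)*(16641/16)) = 1/(1/9 + 1849/16) = 1/(16657/144) = 144/16657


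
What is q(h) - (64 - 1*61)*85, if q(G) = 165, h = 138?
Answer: -90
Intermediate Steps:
q(h) - (64 - 1*61)*85 = 165 - (64 - 1*61)*85 = 165 - (64 - 61)*85 = 165 - 3*85 = 165 - 1*255 = 165 - 255 = -90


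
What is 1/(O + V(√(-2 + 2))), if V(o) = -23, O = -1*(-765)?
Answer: 1/742 ≈ 0.0013477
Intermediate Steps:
O = 765
1/(O + V(√(-2 + 2))) = 1/(765 - 23) = 1/742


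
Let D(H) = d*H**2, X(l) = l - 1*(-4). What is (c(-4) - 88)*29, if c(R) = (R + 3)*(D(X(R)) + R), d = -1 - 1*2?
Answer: -2436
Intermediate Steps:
X(l) = 4 + l (X(l) = l + 4 = 4 + l)
d = -3 (d = -1 - 2 = -3)
D(H) = -3*H**2
c(R) = (3 + R)*(R - 3*(4 + R)**2) (c(R) = (R + 3)*(-3*(4 + R)**2 + R) = (3 + R)*(R - 3*(4 + R)**2))
(c(-4) - 88)*29 = ((-144 - 117*(-4) - 32*(-4)**2 - 3*(-4)**3) - 88)*29 = ((-144 + 468 - 32*16 - 3*(-64)) - 88)*29 = ((-144 + 468 - 512 + 192) - 88)*29 = (4 - 88)*29 = -84*29 = -2436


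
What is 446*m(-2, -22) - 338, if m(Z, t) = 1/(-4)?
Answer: -899/2 ≈ -449.50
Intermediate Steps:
m(Z, t) = -¼
446*m(-2, -22) - 338 = 446*(-¼) - 338 = -223/2 - 338 = -899/2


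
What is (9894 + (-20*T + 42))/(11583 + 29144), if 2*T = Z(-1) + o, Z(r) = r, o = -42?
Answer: 10366/40727 ≈ 0.25452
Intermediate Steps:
T = -43/2 (T = (-1 - 42)/2 = (½)*(-43) = -43/2 ≈ -21.500)
(9894 + (-20*T + 42))/(11583 + 29144) = (9894 + (-20*(-43/2) + 42))/(11583 + 29144) = (9894 + (430 + 42))/40727 = (9894 + 472)*(1/40727) = 10366*(1/40727) = 10366/40727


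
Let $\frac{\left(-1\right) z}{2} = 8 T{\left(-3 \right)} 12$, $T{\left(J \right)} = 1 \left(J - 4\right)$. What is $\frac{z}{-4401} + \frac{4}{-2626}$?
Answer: $- \frac{591158}{1926171} \approx -0.30691$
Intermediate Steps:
$T{\left(J \right)} = -4 + J$ ($T{\left(J \right)} = 1 \left(J - 4\right) = 1 \left(-4 + J\right) = -4 + J$)
$z = 1344$ ($z = - 2 \cdot 8 \left(-4 - 3\right) 12 = - 2 \cdot 8 \left(-7\right) 12 = - 2 \left(\left(-56\right) 12\right) = \left(-2\right) \left(-672\right) = 1344$)
$\frac{z}{-4401} + \frac{4}{-2626} = \frac{1344}{-4401} + \frac{4}{-2626} = 1344 \left(- \frac{1}{4401}\right) + 4 \left(- \frac{1}{2626}\right) = - \frac{448}{1467} - \frac{2}{1313} = - \frac{591158}{1926171}$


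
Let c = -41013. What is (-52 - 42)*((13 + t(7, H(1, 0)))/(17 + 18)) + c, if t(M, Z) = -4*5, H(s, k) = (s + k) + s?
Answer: -204971/5 ≈ -40994.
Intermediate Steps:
H(s, k) = k + 2*s (H(s, k) = (k + s) + s = k + 2*s)
t(M, Z) = -20
(-52 - 42)*((13 + t(7, H(1, 0)))/(17 + 18)) + c = (-52 - 42)*((13 - 20)/(17 + 18)) - 41013 = -(-658)/35 - 41013 = -94*(-1/5) - 41013 = 94/5 - 41013 = -204971/5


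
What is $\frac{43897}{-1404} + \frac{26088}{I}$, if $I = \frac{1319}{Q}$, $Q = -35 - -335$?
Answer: $\frac{10930365457}{1851876} \approx 5902.3$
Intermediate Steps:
$Q = 300$ ($Q = -35 + 335 = 300$)
$I = \frac{1319}{300} \approx 4.3967$
$\frac{43897}{-1404} + \frac{26088}{I} = \frac{43897}{-1404} + \frac{26088}{\frac{1319}{300}} = 43897 \left(- \frac{1}{1404}\right) + 26088 \cdot \frac{300}{1319} = - \frac{43897}{1404} + \frac{7826400}{1319} = \frac{10930365457}{1851876}$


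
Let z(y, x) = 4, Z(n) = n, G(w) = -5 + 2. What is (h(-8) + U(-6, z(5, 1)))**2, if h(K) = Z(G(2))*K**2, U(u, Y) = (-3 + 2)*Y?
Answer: 38416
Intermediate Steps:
G(w) = -3
U(u, Y) = -Y
h(K) = -3*K**2
(h(-8) + U(-6, z(5, 1)))**2 = (-3*(-8)**2 - 1*4)**2 = (-3*64 - 4)**2 = (-192 - 4)**2 = (-196)**2 = 38416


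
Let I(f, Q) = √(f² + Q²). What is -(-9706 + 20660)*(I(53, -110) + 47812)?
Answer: -523732648 - 10954*√14909 ≈ -5.2507e+8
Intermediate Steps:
I(f, Q) = √(Q² + f²)
-(-9706 + 20660)*(I(53, -110) + 47812) = -(-9706 + 20660)*(√((-110)² + 53²) + 47812) = -10954*(√(12100 + 2809) + 47812) = -10954*(√14909 + 47812) = -10954*(47812 + √14909) = -(523732648 + 10954*√14909) = -523732648 - 10954*√14909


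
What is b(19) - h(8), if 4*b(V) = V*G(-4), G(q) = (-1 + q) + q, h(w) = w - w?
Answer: -171/4 ≈ -42.750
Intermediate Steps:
h(w) = 0
G(q) = -1 + 2*q
b(V) = -9*V/4 (b(V) = (V*(-1 + 2*(-4)))/4 = (V*(-1 - 8))/4 = (V*(-9))/4 = (-9*V)/4 = -9*V/4)
b(19) - h(8) = -9/4*19 - 1*0 = -171/4 + 0 = -171/4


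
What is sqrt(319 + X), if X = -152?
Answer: sqrt(167) ≈ 12.923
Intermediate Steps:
sqrt(319 + X) = sqrt(319 - 152) = sqrt(167)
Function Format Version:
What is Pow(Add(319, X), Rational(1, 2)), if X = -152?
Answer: Pow(167, Rational(1, 2)) ≈ 12.923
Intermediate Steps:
Pow(Add(319, X), Rational(1, 2)) = Pow(Add(319, -152), Rational(1, 2)) = Pow(167, Rational(1, 2))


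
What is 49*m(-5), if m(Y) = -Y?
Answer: 245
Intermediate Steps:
49*m(-5) = 49*(-1*(-5)) = 49*5 = 245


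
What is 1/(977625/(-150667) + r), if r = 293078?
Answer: 13697/4014200491 ≈ 3.4121e-6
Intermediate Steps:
1/(977625/(-150667) + r) = 1/(977625/(-150667) + 293078) = 1/(977625*(-1/150667) + 293078) = 1/(-88875/13697 + 293078) = 1/(4014200491/13697) = 13697/4014200491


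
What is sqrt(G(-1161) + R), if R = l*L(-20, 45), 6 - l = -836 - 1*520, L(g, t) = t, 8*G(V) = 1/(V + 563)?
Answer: sqrt(87670196341)/1196 ≈ 247.57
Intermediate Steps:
G(V) = 1/(8*(563 + V)) (G(V) = 1/(8*(V + 563)) = 1/(8*(563 + V)))
l = 1362 (l = 6 - (-836 - 1*520) = 6 - (-836 - 520) = 6 - 1*(-1356) = 6 + 1356 = 1362)
R = 61290 (R = 1362*45 = 61290)
sqrt(G(-1161) + R) = sqrt(1/(8*(563 - 1161)) + 61290) = sqrt((1/8)/(-598) + 61290) = sqrt((1/8)*(-1/598) + 61290) = sqrt(-1/4784 + 61290) = sqrt(293211359/4784) = sqrt(87670196341)/1196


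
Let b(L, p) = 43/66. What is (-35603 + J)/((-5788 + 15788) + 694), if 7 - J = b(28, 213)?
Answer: -2349379/705804 ≈ -3.3287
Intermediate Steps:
b(L, p) = 43/66 (b(L, p) = 43*(1/66) = 43/66)
J = 419/66 (J = 7 - 1*43/66 = 7 - 43/66 = 419/66 ≈ 6.3485)
(-35603 + J)/((-5788 + 15788) + 694) = (-35603 + 419/66)/((-5788 + 15788) + 694) = -2349379/(66*(10000 + 694)) = -2349379/66/10694 = -2349379/66*1/10694 = -2349379/705804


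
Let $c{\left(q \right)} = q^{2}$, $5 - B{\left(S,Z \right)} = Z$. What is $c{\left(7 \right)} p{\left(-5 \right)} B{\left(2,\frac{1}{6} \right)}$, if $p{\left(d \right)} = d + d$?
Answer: $- \frac{7105}{3} \approx -2368.3$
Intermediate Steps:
$p{\left(d \right)} = 2 d$
$B{\left(S,Z \right)} = 5 - Z$
$c{\left(7 \right)} p{\left(-5 \right)} B{\left(2,\frac{1}{6} \right)} = 7^{2} \cdot 2 \left(-5\right) \left(5 - \frac{1}{6}\right) = 49 \left(-10\right) \left(5 - \frac{1}{6}\right) = - 490 \left(5 - \frac{1}{6}\right) = \left(-490\right) \frac{29}{6} = - \frac{7105}{3}$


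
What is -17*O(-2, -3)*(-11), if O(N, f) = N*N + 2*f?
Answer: -374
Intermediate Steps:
O(N, f) = N² + 2*f
-17*O(-2, -3)*(-11) = -17*((-2)² + 2*(-3))*(-11) = -17*(4 - 6)*(-11) = -17*(-2)*(-11) = 34*(-11) = -374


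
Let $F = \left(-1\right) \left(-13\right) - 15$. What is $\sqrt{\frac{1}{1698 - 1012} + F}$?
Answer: $\frac{i \sqrt{19194}}{98} \approx 1.4137 i$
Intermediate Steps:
$F = -2$ ($F = 13 - 15 = -2$)
$\sqrt{\frac{1}{1698 - 1012} + F} = \sqrt{\frac{1}{1698 - 1012} - 2} = \sqrt{\frac{1}{686} - 2} = \sqrt{- \frac{1371}{686}} = \frac{i \sqrt{19194}}{98}$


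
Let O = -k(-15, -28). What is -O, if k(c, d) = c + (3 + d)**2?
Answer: 610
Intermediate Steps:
O = -610 (O = -(-15 + (3 - 28)**2) = -(-15 + (-25)**2) = -(-15 + 625) = -1*610 = -610)
-O = -1*(-610) = 610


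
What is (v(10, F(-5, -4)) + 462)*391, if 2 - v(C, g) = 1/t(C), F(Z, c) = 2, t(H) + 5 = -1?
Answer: 1088935/6 ≈ 1.8149e+5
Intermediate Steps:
t(H) = -6 (t(H) = -5 - 1 = -6)
v(C, g) = 13/6 (v(C, g) = 2 - 1/(-6) = 2 - 1*(-⅙) = 2 + ⅙ = 13/6)
(v(10, F(-5, -4)) + 462)*391 = (13/6 + 462)*391 = (2785/6)*391 = 1088935/6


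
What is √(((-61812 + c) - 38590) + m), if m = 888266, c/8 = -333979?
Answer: 8*I*√29437 ≈ 1372.6*I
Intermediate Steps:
c = -2671832 (c = 8*(-333979) = -2671832)
√(((-61812 + c) - 38590) + m) = √(((-61812 - 2671832) - 38590) + 888266) = √((-2733644 - 38590) + 888266) = √(-2772234 + 888266) = √(-1883968) = 8*I*√29437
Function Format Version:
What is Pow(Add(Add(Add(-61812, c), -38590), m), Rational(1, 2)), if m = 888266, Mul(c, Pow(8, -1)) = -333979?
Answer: Mul(8, I, Pow(29437, Rational(1, 2))) ≈ Mul(1372.6, I)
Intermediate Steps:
c = -2671832 (c = Mul(8, -333979) = -2671832)
Pow(Add(Add(Add(-61812, c), -38590), m), Rational(1, 2)) = Pow(Add(Add(Add(-61812, -2671832), -38590), 888266), Rational(1, 2)) = Pow(Add(Add(-2733644, -38590), 888266), Rational(1, 2)) = Pow(Add(-2772234, 888266), Rational(1, 2)) = Pow(-1883968, Rational(1, 2)) = Mul(8, I, Pow(29437, Rational(1, 2)))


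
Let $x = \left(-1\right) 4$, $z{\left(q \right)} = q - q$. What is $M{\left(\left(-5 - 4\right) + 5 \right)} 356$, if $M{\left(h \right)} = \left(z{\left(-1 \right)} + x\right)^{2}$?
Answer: $5696$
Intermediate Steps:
$z{\left(q \right)} = 0$
$x = -4$
$M{\left(h \right)} = 16$ ($M{\left(h \right)} = \left(0 - 4\right)^{2} = \left(-4\right)^{2} = 16$)
$M{\left(\left(-5 - 4\right) + 5 \right)} 356 = 16 \cdot 356 = 5696$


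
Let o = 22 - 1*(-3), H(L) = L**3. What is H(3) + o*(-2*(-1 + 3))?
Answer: -73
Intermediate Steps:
o = 25 (o = 22 + 3 = 25)
H(3) + o*(-2*(-1 + 3)) = 3**3 + 25*(-2*(-1 + 3)) = 27 + 25*(-2*2) = 27 + 25*(-4) = 27 - 100 = -73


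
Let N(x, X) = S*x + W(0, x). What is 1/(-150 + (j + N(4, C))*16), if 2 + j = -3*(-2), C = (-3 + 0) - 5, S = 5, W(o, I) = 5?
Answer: 1/314 ≈ 0.0031847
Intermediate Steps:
C = -8 (C = -3 - 5 = -8)
N(x, X) = 5 + 5*x (N(x, X) = 5*x + 5 = 5 + 5*x)
j = 4 (j = -2 - 3*(-2) = -2 + 6 = 4)
1/(-150 + (j + N(4, C))*16) = 1/(-150 + (4 + (5 + 5*4))*16) = 1/(-150 + (4 + (5 + 20))*16) = 1/(-150 + (4 + 25)*16) = 1/(-150 + 29*16) = 1/(-150 + 464) = 1/314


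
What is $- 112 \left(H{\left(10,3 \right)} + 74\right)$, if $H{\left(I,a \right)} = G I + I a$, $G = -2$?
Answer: $-9408$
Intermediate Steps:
$H{\left(I,a \right)} = - 2 I + I a$
$- 112 \left(H{\left(10,3 \right)} + 74\right) = - 112 \left(10 \left(-2 + 3\right) + 74\right) = - 112 \left(10 \cdot 1 + 74\right) = - 112 \left(10 + 74\right) = \left(-112\right) 84 = -9408$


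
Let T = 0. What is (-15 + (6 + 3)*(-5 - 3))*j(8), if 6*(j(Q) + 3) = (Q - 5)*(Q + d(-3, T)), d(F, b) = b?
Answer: -87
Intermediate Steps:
j(Q) = -3 + Q*(-5 + Q)/6 (j(Q) = -3 + ((Q - 5)*(Q + 0))/6 = -3 + ((-5 + Q)*Q)/6 = -3 + (Q*(-5 + Q))/6 = -3 + Q*(-5 + Q)/6)
(-15 + (6 + 3)*(-5 - 3))*j(8) = (-15 + (6 + 3)*(-5 - 3))*(-3 - ⅚*8 + (⅙)*8²) = (-15 + 9*(-8))*(-3 - 20/3 + (⅙)*64) = (-15 - 72)*(-3 - 20/3 + 32/3) = -87*1 = -87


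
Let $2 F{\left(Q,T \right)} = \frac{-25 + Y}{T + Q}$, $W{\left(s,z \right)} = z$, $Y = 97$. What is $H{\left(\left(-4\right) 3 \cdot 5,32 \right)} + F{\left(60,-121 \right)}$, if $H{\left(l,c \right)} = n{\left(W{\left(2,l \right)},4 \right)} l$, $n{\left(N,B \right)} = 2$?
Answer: $- \frac{7356}{61} \approx -120.59$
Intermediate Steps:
$F{\left(Q,T \right)} = \frac{36}{Q + T}$ ($F{\left(Q,T \right)} = \frac{\left(-25 + 97\right) \frac{1}{T + Q}}{2} = \frac{72 \frac{1}{Q + T}}{2} = \frac{36}{Q + T}$)
$H{\left(l,c \right)} = 2 l$
$H{\left(\left(-4\right) 3 \cdot 5,32 \right)} + F{\left(60,-121 \right)} = 2 \left(-4\right) 3 \cdot 5 + \frac{36}{60 - 121} = 2 \left(\left(-12\right) 5\right) + \frac{36}{-61} = 2 \left(-60\right) + 36 \left(- \frac{1}{61}\right) = -120 - \frac{36}{61} = - \frac{7356}{61}$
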